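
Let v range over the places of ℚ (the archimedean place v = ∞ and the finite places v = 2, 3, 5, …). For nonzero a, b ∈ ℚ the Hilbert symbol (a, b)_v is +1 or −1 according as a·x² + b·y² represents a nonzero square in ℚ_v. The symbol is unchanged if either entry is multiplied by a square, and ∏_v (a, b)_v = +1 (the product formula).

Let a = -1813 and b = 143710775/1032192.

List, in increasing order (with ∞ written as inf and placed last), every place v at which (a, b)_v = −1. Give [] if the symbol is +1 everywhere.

(a, b) ≡ (-37, 29393) mod (ℚ^×)²; places V = {2, 3, 5, 7, 13, 17, 19, 37, ∞}.
(a,b)_17: α=0, u≡6; β=1, v≡12 (mod 17); (6|17)=-1, (12|17)=-1; sign (−1)^0·-1^1·-1^0 = -1.
(a,b)_7: α=2, u≡5; β=-1, v≡5 (mod 7); (5|7)=-1, (5|7)=-1; sign (−1)^0·-1^-1·-1^2 = -1.
(a,b)_13: α=0, u≡7; β=1, v≡12 (mod 13); (7|13)=-1, (12|13)=+1; sign (−1)^0·-1^1·+1^0 = -1.
(a,b)_3: α=0, u≡2; β=-2, v≡2 (mod 3); (2|3)=-1, (2|3)=-1; sign (−1)^0·-1^-2·-1^0 = +1.
(a,b)_19: α=0, u≡11; β=1, v≡2 (mod 19); (11|19)=+1, (2|19)=-1; sign (−1)^0·+1^1·-1^0 = +1.
(a,b)_5: α=0, u≡2; β=2, v≡3 (mod 5); (2|5)=-1, (3|5)=-1; sign (−1)^0·-1^2·-1^0 = +1.
(a,b)_∞: sgn(-37)=−, sgn(29393)=+, so +1.
(a,b)_2: α=0, β=-14; u≡3, v≡1 (mod 8); ε(u)ε(v)=1·0, αω(v)=0·0, βω(u)=-14·1; sum ≡ 0  ⇒  +1.
(a,b)_37: α=1, u≡25; β=2, v≡2 (mod 37); (25|37)=+1, (2|37)=-1; sign (−1)^0·+1^2·-1^1 = -1.
Ram(-37, 29393) = {7, 13, 17, 37}; no ℚ_7-point on the conic.

[7, 13, 17, 37]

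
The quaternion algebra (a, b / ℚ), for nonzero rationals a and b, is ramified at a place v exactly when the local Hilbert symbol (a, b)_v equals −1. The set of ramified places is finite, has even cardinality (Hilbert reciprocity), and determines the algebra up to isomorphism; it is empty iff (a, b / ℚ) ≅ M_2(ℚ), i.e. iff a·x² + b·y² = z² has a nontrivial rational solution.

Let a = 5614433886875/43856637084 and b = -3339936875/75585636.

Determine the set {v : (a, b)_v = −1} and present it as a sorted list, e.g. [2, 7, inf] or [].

(a, b) ≡ (429, -11) mod (ℚ^×)²; places V = {2, 3, 5, 7, 11, 13, 17, 23, 41, ∞}.
(a,b)_3: α=-13, u≡2; β=-6, v≡1 (mod 3); (2|3)=-1, (1|3)=+1; sign (−1)^0·-1^-6·+1^-13 = +1.
(a,b)_∞: sgn(429)=+, sgn(-11)=−, so +1.
(a,b)_7: α=0, u≡2; β=-2, v≡6 (mod 7); (2|7)=+1, (6|7)=-1; sign (−1)^0·+1^-2·-1^0 = +1.
(a,b)_23: α=-2, u≡10; β=-2, v≡18 (mod 23); (10|23)=-1, (18|23)=+1; sign (−1)^0·-1^-2·+1^-2 = +1.
(a,b)_41: α=4, u≡29; β=2, v≡27 (mod 41); (29|41)=-1, (27|41)=-1; sign (−1)^0·-1^2·-1^4 = +1.
(a,b)_2: α=-2, β=-2; u≡5, v≡5 (mod 8); ε(u)ε(v)=0·0, αω(v)=-2·1, βω(u)=-2·1; sum ≡ 0  ⇒  +1.
(a,b)_5: α=4, u≡1; β=4, v≡1 (mod 5); (1|5)=+1, (1|5)=+1; sign (−1)^0·+1^4·+1^4 = +1.
(a,b)_13: α=-1, u≡2; β=0, v≡7 (mod 13); (2|13)=-1, (7|13)=-1; sign (−1)^0·-1^0·-1^-1 = -1.
(a,b)_11: α=1, u≡6; β=1, v≡2 (mod 11); (6|11)=-1, (2|11)=-1; sign (−1)^1·-1^1·-1^1 = -1.
(a,b)_17: α=2, u≡4; β=2, v≡10 (mod 17); (4|17)=+1, (10|17)=-1; sign (−1)^0·+1^2·-1^2 = +1.
Ram(429, -11) = {11, 13}; no ℚ_11-point on the conic.

[11, 13]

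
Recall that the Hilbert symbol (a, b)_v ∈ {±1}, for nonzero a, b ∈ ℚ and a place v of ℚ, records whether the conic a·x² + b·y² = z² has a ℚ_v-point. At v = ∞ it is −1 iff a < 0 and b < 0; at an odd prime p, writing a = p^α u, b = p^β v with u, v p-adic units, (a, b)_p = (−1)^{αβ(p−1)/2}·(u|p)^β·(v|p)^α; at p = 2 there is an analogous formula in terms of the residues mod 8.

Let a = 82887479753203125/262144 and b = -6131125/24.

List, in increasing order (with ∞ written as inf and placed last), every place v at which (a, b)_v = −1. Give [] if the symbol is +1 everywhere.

[2, 3, 7, 13]

(a, b) ≡ (5, -30030) mod (ℚ^×)²; places V = {2, 3, 5, 7, 11, 13, ∞}.
(a,b)_2: α=-18, β=-3; u≡5, v≡1 (mod 8); ε(u)ε(v)=0·0, αω(v)=-18·0, βω(u)=-3·1; sum ≡ 1  ⇒  -1.
(a,b)_5: α=7, u≡4; β=3, v≡4 (mod 5); (4|5)=+1, (4|5)=+1; sign (−1)^0·+1^3·+1^7 = +1.
(a,b)_13: α=2, u≡7; β=1, v≡12 (mod 13); (7|13)=-1, (12|13)=+1; sign (−1)^0·-1^1·+1^2 = -1.
(a,b)_3: α=2, u≡2; β=-1, v≡1 (mod 3); (2|3)=-1, (1|3)=+1; sign (−1)^0·-1^-1·+1^2 = -1.
(a,b)_∞: sgn(5)=+, sgn(-30030)=−, so +1.
(a,b)_11: α=2, u≡5; β=1, v≡3 (mod 11); (5|11)=+1, (3|11)=+1; sign (−1)^0·+1^1·+1^2 = +1.
(a,b)_7: α=8, u≡6; β=3, v≡1 (mod 7); (6|7)=-1, (1|7)=+1; sign (−1)^0·-1^3·+1^8 = -1.
(5, -30030 / ℚ) ramifies at {2, 3, 7, 13}: a division algebra.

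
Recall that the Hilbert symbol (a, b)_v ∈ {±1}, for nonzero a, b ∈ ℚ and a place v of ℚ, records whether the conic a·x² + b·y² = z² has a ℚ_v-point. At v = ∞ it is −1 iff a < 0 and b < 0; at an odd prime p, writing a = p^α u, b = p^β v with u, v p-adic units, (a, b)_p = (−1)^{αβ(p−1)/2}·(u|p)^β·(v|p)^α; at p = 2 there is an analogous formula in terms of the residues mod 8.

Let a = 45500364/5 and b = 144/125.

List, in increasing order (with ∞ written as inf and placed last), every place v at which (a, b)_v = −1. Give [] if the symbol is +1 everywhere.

[7, 13, 17, 43]

Mod squares: a ≡ 6319495, b ≡ 5. Check v ∈ {∞, 2, 3, 5, 7, 13, 17, 19, 43}.
v=13: a=13^1·(≡5), b=13^0·(≡5) mod 13; (5|13)=-1, (5|13)=-1; (−1)^{1·0·6}·(-1)^0·(-1)^1 = -1.
v=19: a=19^1·(≡3), b=19^0·(≡1) mod 19; (3|19)=-1, (1|19)=+1; (−1)^{1·0·9}·(-1)^0·(+1)^1 = +1.
v=7: a=7^1·(≡4), b=7^0·(≡3) mod 7; (4|7)=+1, (3|7)=-1; (−1)^{1·0·3}·(+1)^0·(-1)^1 = -1.
v=∞: 6319495 > 0 and 5 > 0  ⇒  (a,b)_∞ = +1.
v=5: a=5^-1·(≡4), b=5^-3·(≡4) mod 5; (4|5)=+1, (4|5)=+1; (−1)^{-1·-3·2}·(+1)^-3·(+1)^-1 = +1.
v=43: a=43^1·(≡18), b=43^0·(≡7) mod 43; (18|43)=-1, (7|43)=-1; (−1)^{1·0·21}·(-1)^0·(-1)^1 = -1.
v=17: a=17^1·(≡16), b=17^0·(≡7) mod 17; (16|17)=+1, (7|17)=-1; (−1)^{1·0·8}·(+1)^0·(-1)^1 = -1.
v=3: a=3^2·(≡1), b=3^2·(≡2) mod 3; (1|3)=+1, (2|3)=-1; (−1)^{2·2·1}·(+1)^2·(-1)^2 = +1.
v=2: v_2(a)=2, v_2(b)=4; units ≡ 7, 5 (mod 8); ε·ε+αω+βω = 1·0+2·1+4·0 ≡ 0  ⇒  (a,b)_2 = +1.
(6319495, 5 / ℚ) ramifies at {7, 13, 17, 43}: a division algebra.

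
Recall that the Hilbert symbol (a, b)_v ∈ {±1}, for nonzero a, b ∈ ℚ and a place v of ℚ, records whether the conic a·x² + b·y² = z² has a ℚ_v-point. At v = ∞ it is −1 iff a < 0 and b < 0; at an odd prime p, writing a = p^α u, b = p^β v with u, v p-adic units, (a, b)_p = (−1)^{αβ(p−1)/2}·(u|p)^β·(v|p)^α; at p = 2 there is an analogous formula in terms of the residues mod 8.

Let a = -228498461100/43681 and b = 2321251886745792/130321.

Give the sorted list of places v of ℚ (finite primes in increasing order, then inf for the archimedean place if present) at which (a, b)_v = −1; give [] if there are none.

[13, 37]

(a, b) ≡ (-30659, 486650307) mod (ℚ^×)²; places V = {2, 3, 5, 7, 11, 13, 19, 23, 31, 37, 43, ∞}.
(a,b)_31: α=1, u≡6; β=1, v≡10 (mod 31); (6|31)=-1, (10|31)=+1; sign (−1)^1·-1^1·+1^1 = +1.
(a,b)_43: α=1, u≡27; β=1, v≡41 (mod 43); (27|43)=-1, (41|43)=+1; sign (−1)^1·-1^1·+1^1 = +1.
(a,b)_5: α=2, u≡1; β=0, v≡2 (mod 5); (1|5)=+1, (2|5)=-1; sign (−1)^0·+1^0·-1^2 = +1.
(a,b)_∞: sgn(-30659)=−, sgn(486650307)=+, so +1.
(a,b)_2: α=2, β=6; u≡5, v≡3 (mod 8); ε(u)ε(v)=0·1, αω(v)=2·1, βω(u)=6·1; sum ≡ 0  ⇒  +1.
(a,b)_23: α=1, u≡18; β=1, v≡22 (mod 23); (18|23)=+1, (22|23)=-1; sign (−1)^1·+1^1·-1^1 = +1.
(a,b)_3: α=2, u≡1; β=3, v≡1 (mod 3); (1|3)=+1, (1|3)=+1; sign (−1)^0·+1^3·+1^2 = +1.
(a,b)_11: α=-2, u≡4; β=1, v≡3 (mod 11); (4|11)=+1, (3|11)=+1; sign (−1)^0·+1^1·+1^-2 = +1.
(a,b)_13: α=2, u≡6; β=3, v≡11 (mod 13); (6|13)=-1, (11|13)=-1; sign (−1)^0·-1^3·-1^2 = -1.
(a,b)_37: α=0, u≡18; β=1, v≡30 (mod 37); (18|37)=-1, (30|37)=+1; sign (−1)^0·-1^1·+1^0 = -1.
(a,b)_7: α=2, u≡4; β=2, v≡3 (mod 7); (4|7)=+1, (3|7)=-1; sign (−1)^0·+1^2·-1^2 = +1.
(a,b)_19: α=-2, u≡17; β=-4, v≡1 (mod 19); (17|19)=+1, (1|19)=+1; sign (−1)^0·+1^-4·+1^-2 = +1.
Ram(-30659, 486650307) = {13, 37}; no ℚ_13-point on the conic.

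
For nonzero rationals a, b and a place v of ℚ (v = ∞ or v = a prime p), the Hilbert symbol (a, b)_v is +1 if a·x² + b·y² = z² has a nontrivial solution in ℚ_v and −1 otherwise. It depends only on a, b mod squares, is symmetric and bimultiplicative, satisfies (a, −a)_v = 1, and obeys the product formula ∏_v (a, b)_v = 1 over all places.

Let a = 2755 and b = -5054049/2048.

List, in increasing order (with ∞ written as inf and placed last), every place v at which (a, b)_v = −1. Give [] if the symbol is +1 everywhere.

[5, 29]

Mod squares: a ≡ 2755, b ≡ -9282. Check v ∈ {∞, 2, 3, 5, 7, 11, 13, 17, 19, 29}.
v=17: a=17^0·(≡1), b=17^1·(≡2) mod 17; (1|17)=+1, (2|17)=+1; (−1)^{0·1·8}·(+1)^1·(+1)^0 = +1.
v=5: a=5^1·(≡1), b=5^0·(≡2) mod 5; (1|5)=+1, (2|5)=-1; (−1)^{1·0·2}·(+1)^0·(-1)^1 = -1.
v=29: a=29^1·(≡8), b=29^0·(≡12) mod 29; (8|29)=-1, (12|29)=-1; (−1)^{1·0·14}·(-1)^0·(-1)^1 = -1.
v=11: a=11^0·(≡5), b=11^2·(≡10) mod 11; (5|11)=+1, (10|11)=-1; (−1)^{0·2·5}·(+1)^2·(-1)^0 = +1.
v=19: a=19^1·(≡12), b=19^0·(≡17) mod 19; (12|19)=-1, (17|19)=+1; (−1)^{1·0·9}·(-1)^0·(+1)^1 = +1.
v=13: a=13^0·(≡12), b=13^1·(≡10) mod 13; (12|13)=+1, (10|13)=+1; (−1)^{0·1·6}·(+1)^1·(+1)^0 = +1.
v=2: v_2(a)=0, v_2(b)=-11; units ≡ 3, 7 (mod 8); ε·ε+αω+βω = 1·1+0·0+-11·1 ≡ 0  ⇒  (a,b)_2 = +1.
v=7: a=7^0·(≡4), b=7^1·(≡2) mod 7; (4|7)=+1, (2|7)=+1; (−1)^{0·1·3}·(+1)^1·(+1)^0 = +1.
v=∞: 2755 > 0 and -9282 < 0  ⇒  (a,b)_∞ = +1.
v=3: a=3^0·(≡1), b=3^3·(≡2) mod 3; (1|3)=+1, (2|3)=-1; (−1)^{0·3·1}·(+1)^3·(-1)^0 = +1.
Ram(2755, -9282) = {5, 29}; no ℚ_5-point on the conic.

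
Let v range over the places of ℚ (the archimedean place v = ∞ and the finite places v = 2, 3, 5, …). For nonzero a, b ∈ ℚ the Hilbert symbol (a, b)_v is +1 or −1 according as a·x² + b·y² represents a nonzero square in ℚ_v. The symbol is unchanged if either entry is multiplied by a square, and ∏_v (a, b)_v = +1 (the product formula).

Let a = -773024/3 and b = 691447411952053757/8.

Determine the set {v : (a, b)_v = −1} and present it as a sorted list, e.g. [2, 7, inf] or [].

[2, 7, 13, 17]

(a, b) ≡ (-2958, 986986) mod (ℚ^×)²; places V = {2, 3, 7, 11, 13, 17, 29, ∞}.
(a,b)_11: α=0, u≡4; β=1, v≡6 (mod 11); (4|11)=+1, (6|11)=-1; sign (−1)^0·+1^1·-1^0 = +1.
(a,b)_3: α=-1, u≡1; β=0, v≡1 (mod 3); (1|3)=+1, (1|3)=+1; sign (−1)^0·+1^0·+1^-1 = +1.
(a,b)_∞: sgn(-2958)=−, sgn(986986)=+, so +1.
(a,b)_7: α=2, u≡3; β=9, v≡4 (mod 7); (3|7)=-1, (4|7)=+1; sign (−1)^0·-1^9·+1^2 = -1.
(a,b)_29: α=1, u≡8; β=3, v≡27 (mod 29); (8|29)=-1, (27|29)=-1; sign (−1)^0·-1^3·-1^1 = +1.
(a,b)_17: α=1, u≡1; β=3, v≡7 (mod 17); (1|17)=+1, (7|17)=-1; sign (−1)^0·+1^3·-1^1 = -1.
(a,b)_2: α=5, β=-3; u≡1, v≡5 (mod 8); ε(u)ε(v)=0·0, αω(v)=5·1, βω(u)=-3·0; sum ≡ 1  ⇒  -1.
(a,b)_13: α=0, u≡7; β=1, v≡2 (mod 13); (7|13)=-1, (2|13)=-1; sign (−1)^0·-1^1·-1^0 = -1.
Ram(-2958, 986986) = {2, 7, 13, 17}; no ℚ_2-point on the conic.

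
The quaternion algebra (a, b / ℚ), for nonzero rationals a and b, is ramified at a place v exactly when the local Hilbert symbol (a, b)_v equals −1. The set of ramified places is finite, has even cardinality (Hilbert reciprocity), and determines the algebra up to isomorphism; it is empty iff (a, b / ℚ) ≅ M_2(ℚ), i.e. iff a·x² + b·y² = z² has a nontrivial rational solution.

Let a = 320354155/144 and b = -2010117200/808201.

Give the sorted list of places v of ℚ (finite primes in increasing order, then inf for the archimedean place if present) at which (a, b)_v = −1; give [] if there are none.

(a, b) ≡ (2755, -2093) mod (ℚ^×)²; places V = {2, 3, 5, 7, 11, 13, 19, 23, 29, 31, ∞}.
(a,b)_11: α=2, u≡9; β=0, v≡7 (mod 11); (9|11)=+1, (7|11)=-1; sign (−1)^0·+1^0·-1^2 = +1.
(a,b)_29: α=1, u≡14; β=-2, v≡13 (mod 29); (14|29)=-1, (13|29)=+1; sign (−1)^0·-1^-2·+1^1 = +1.
(a,b)_13: α=0, u≡4; β=1, v≡11 (mod 13); (4|13)=+1, (11|13)=-1; sign (−1)^0·+1^1·-1^0 = +1.
(a,b)_7: α=0, u≡4; β=5, v≡1 (mod 7); (4|7)=+1, (1|7)=+1; sign (−1)^0·+1^5·+1^0 = +1.
(a,b)_∞: sgn(2755)=+, sgn(-2093)=−, so +1.
(a,b)_23: α=0, u≡2; β=1, v≡3 (mod 23); (2|23)=+1, (3|23)=+1; sign (−1)^0·+1^1·+1^0 = +1.
(a,b)_5: α=1, u≡4; β=2, v≡2 (mod 5); (4|5)=+1, (2|5)=-1; sign (−1)^0·+1^2·-1^1 = -1.
(a,b)_2: α=-4, β=4; u≡3, v≡3 (mod 8); ε(u)ε(v)=1·1, αω(v)=-4·1, βω(u)=4·1; sum ≡ 1  ⇒  -1.
(a,b)_31: α=2, u≡13; β=-2, v≡13 (mod 31); (13|31)=-1, (13|31)=-1; sign (−1)^0·-1^-2·-1^2 = +1.
(a,b)_3: α=-2, u≡1; β=0, v≡1 (mod 3); (1|3)=+1, (1|3)=+1; sign (−1)^0·+1^0·+1^-2 = +1.
(a,b)_19: α=1, u≡8; β=0, v≡1 (mod 19); (8|19)=-1, (1|19)=+1; sign (−1)^0·-1^0·+1^1 = +1.
Ram(2755, -2093) = {2, 5}; no ℚ_2-point on the conic.

[2, 5]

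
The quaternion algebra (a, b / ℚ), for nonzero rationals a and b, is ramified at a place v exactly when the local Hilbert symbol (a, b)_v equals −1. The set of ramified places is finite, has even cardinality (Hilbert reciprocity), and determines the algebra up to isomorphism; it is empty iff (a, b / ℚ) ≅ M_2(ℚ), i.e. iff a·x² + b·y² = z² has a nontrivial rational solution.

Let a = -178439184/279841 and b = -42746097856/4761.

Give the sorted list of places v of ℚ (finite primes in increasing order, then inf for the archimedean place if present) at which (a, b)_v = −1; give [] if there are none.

Mod squares: a ≡ -209, b ≡ -19. Check v ∈ {∞, 2, 3, 7, 11, 19, 23}.
v=23: a=23^-4·(≡14), b=23^-2·(≡16) mod 23; (14|23)=-1, (16|23)=+1; (−1)^{-4·-2·11}·(-1)^-2·(+1)^-4 = +1.
v=2: v_2(a)=4, v_2(b)=6; units ≡ 7, 5 (mod 8); ε·ε+αω+βω = 1·0+4·1+6·0 ≡ 0  ⇒  (a,b)_2 = +1.
v=7: a=7^2·(≡4), b=7^4·(≡1) mod 7; (4|7)=+1, (1|7)=+1; (−1)^{2·4·3}·(+1)^4·(+1)^2 = +1.
v=3: a=3^2·(≡1), b=3^-2·(≡2) mod 3; (1|3)=+1, (2|3)=-1; (−1)^{2·-2·1}·(+1)^-2·(-1)^2 = +1.
v=∞: -209 < 0 and -19 < 0  ⇒  (a,b)_∞ = -1.
v=19: a=19^1·(≡14), b=19^1·(≡8) mod 19; (14|19)=-1, (8|19)=-1; (−1)^{1·1·9}·(-1)^1·(-1)^1 = -1.
v=11: a=11^3·(≡4), b=11^4·(≡9) mod 11; (4|11)=+1, (9|11)=+1; (−1)^{3·4·5}·(+1)^4·(+1)^3 = +1.
(-209, -19 / ℚ) ramifies at {19, ∞}: a division algebra.

[19, inf]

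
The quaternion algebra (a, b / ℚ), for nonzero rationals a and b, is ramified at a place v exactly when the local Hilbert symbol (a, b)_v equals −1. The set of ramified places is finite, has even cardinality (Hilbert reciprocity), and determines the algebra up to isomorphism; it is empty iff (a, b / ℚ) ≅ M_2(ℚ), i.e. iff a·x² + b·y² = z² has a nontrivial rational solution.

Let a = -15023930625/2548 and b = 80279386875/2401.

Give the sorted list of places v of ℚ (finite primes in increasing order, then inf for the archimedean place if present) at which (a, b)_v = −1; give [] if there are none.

(a, b) ≡ (-7293, 51) mod (ℚ^×)²; places V = {2, 3, 5, 7, 11, 13, 17, 23, ∞}.
(a,b)_11: α=1, u≡8; β=0, v≡2 (mod 11); (8|11)=-1, (2|11)=-1; sign (−1)^0·-1^0·-1^1 = -1.
(a,b)_∞: sgn(-7293)=−, sgn(51)=+, so +1.
(a,b)_23: α=2, u≡22; β=4, v≡20 (mod 23); (22|23)=-1, (20|23)=-1; sign (−1)^0·-1^4·-1^2 = +1.
(a,b)_3: α=5, u≡2; β=3, v≡2 (mod 3); (2|3)=-1, (2|3)=-1; sign (−1)^1·-1^3·-1^5 = -1.
(a,b)_5: α=4, u≡2; β=4, v≡4 (mod 5); (2|5)=-1, (4|5)=+1; sign (−1)^0·-1^4·+1^4 = +1.
(a,b)_7: α=-2, u≡1; β=-4, v≡2 (mod 7); (1|7)=+1, (2|7)=+1; sign (−1)^0·+1^-4·+1^-2 = +1.
(a,b)_17: α=1, u≡1; β=1, v≡11 (mod 17); (1|17)=+1, (11|17)=-1; sign (−1)^0·+1^1·-1^1 = -1.
(a,b)_2: α=-2, β=0; u≡3, v≡3 (mod 8); ε(u)ε(v)=1·1, αω(v)=-2·1, βω(u)=0·1; sum ≡ 1  ⇒  -1.
(a,b)_13: α=-1, u≡11; β=0, v≡10 (mod 13); (11|13)=-1, (10|13)=+1; sign (−1)^0·-1^0·+1^-1 = +1.
|Ram(-7293, 51)| = 4, even; anisotropic at {2, 3, 11, 17}.

[2, 3, 11, 17]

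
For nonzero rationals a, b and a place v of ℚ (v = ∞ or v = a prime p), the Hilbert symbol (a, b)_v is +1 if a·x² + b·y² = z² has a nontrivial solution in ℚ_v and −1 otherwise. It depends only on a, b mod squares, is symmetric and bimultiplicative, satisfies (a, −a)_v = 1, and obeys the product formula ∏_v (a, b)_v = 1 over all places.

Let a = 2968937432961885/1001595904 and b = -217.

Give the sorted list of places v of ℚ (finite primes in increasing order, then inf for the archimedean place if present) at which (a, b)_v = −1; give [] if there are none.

Mod squares: a ≡ 1085, b ≡ -217. Check v ∈ {∞, 2, 3, 5, 7, 11, 23, 31, 43}.
v=2: v_2(a)=-10, v_2(b)=0; units ≡ 5, 7 (mod 8); ε·ε+αω+βω = 0·1+-10·0+0·1 ≡ 0  ⇒  (a,b)_2 = +1.
v=3: a=3^4·(≡2), b=3^0·(≡2) mod 3; (2|3)=-1, (2|3)=-1; (−1)^{4·0·1}·(-1)^0·(-1)^4 = +1.
v=∞: 1085 > 0 and -217 < 0  ⇒  (a,b)_∞ = +1.
v=23: a=23^-2·(≡16), b=23^0·(≡13) mod 23; (16|23)=+1, (13|23)=+1; (−1)^{-2·0·11}·(+1)^0·(+1)^-2 = +1.
v=7: a=7^5·(≡4), b=7^1·(≡4) mod 7; (4|7)=+1, (4|7)=+1; (−1)^{5·1·3}·(+1)^1·(+1)^5 = -1.
v=5: a=5^1·(≡3), b=5^0·(≡3) mod 5; (3|5)=-1, (3|5)=-1; (−1)^{1·0·2}·(-1)^0·(-1)^1 = -1.
v=11: a=11^4·(≡6), b=11^0·(≡3) mod 11; (6|11)=-1, (3|11)=+1; (−1)^{4·0·5}·(-1)^0·(+1)^4 = +1.
v=31: a=31^3·(≡10), b=31^1·(≡24) mod 31; (10|31)=+1, (24|31)=-1; (−1)^{3·1·15}·(+1)^1·(-1)^3 = +1.
v=43: a=43^-2·(≡24), b=43^0·(≡41) mod 43; (24|43)=+1, (41|43)=+1; (−1)^{-2·0·21}·(+1)^0·(+1)^-2 = +1.
|Ram(1085, -217)| = 2, even; anisotropic at {5, 7}.

[5, 7]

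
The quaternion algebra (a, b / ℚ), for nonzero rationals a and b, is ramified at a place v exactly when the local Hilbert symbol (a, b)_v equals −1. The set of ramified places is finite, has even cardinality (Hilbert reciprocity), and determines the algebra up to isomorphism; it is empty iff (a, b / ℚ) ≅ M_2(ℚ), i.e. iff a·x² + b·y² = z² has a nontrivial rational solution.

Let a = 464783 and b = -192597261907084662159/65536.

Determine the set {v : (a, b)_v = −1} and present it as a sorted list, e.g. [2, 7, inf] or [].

[3, 11]

(a, b) ≡ (464783, -399) mod (ℚ^×)²; places V = {2, 3, 7, 11, 19, 29, 31, 47, ∞}.
(a,b)_31: α=1, u≡20; β=2, v≡28 (mod 31); (20|31)=+1, (28|31)=+1; sign (−1)^0·+1^2·+1^1 = +1.
(a,b)_19: α=0, u≡5; β=1, v≡9 (mod 19); (5|19)=+1, (9|19)=+1; sign (−1)^0·+1^1·+1^0 = +1.
(a,b)_11: α=1, u≡2; β=0, v≡2 (mod 11); (2|11)=-1, (2|11)=-1; sign (−1)^0·-1^0·-1^1 = -1.
(a,b)_2: α=0, β=-16; u≡7, v≡1 (mod 8); ε(u)ε(v)=1·0, αω(v)=0·0, βω(u)=-16·0; sum ≡ 0  ⇒  +1.
(a,b)_7: α=0, u≡4; β=3, v≡6 (mod 7); (4|7)=+1, (6|7)=-1; sign (−1)^0·+1^3·-1^0 = +1.
(a,b)_47: α=1, u≡19; β=2, v≡2 (mod 47); (19|47)=-1, (2|47)=+1; sign (−1)^0·-1^2·+1^1 = +1.
(a,b)_29: α=1, u≡19; β=4, v≡1 (mod 29); (19|29)=-1, (1|29)=+1; sign (−1)^0·-1^4·+1^1 = +1.
(a,b)_3: α=0, u≡2; β=9, v≡2 (mod 3); (2|3)=-1, (2|3)=-1; sign (−1)^0·-1^9·-1^0 = -1.
(a,b)_∞: sgn(464783)=+, sgn(-399)=−, so +1.
Ram(464783, -399) = {3, 11}; no ℚ_3-point on the conic.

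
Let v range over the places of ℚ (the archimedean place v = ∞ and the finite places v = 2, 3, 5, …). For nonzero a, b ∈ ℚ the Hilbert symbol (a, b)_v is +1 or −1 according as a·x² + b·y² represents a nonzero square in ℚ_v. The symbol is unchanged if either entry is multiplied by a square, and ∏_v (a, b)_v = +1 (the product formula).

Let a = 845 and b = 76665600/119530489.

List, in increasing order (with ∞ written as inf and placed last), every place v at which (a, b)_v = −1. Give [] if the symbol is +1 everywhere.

[]

(a, b) ≡ (5, 11) mod (ℚ^×)²; places V = {2, 3, 5, 11, 13, 29, ∞}.
(a,b)_∞: sgn(5)=+, sgn(11)=+, so +1.
(a,b)_29: α=0, u≡4; β=-4, v≡21 (mod 29); (4|29)=+1, (21|29)=-1; sign (−1)^0·+1^-4·-1^0 = +1.
(a,b)_13: α=2, u≡5; β=-2, v≡8 (mod 13); (5|13)=-1, (8|13)=-1; sign (−1)^0·-1^-2·-1^2 = +1.
(a,b)_11: α=0, u≡9; β=3, v≡4 (mod 11); (9|11)=+1, (4|11)=+1; sign (−1)^0·+1^3·+1^0 = +1.
(a,b)_5: α=1, u≡4; β=2, v≡1 (mod 5); (4|5)=+1, (1|5)=+1; sign (−1)^0·+1^2·+1^1 = +1.
(a,b)_3: α=0, u≡2; β=2, v≡2 (mod 3); (2|3)=-1, (2|3)=-1; sign (−1)^0·-1^2·-1^0 = +1.
(a,b)_2: α=0, β=8; u≡5, v≡3 (mod 8); ε(u)ε(v)=0·1, αω(v)=0·1, βω(u)=8·1; sum ≡ 0  ⇒  +1.
Ram(a, b) = ∅: the form 5·x² + 11·y² − z² is isotropic over every ℚ_v, so by Hasse–Minkowski it is isotropic over ℚ.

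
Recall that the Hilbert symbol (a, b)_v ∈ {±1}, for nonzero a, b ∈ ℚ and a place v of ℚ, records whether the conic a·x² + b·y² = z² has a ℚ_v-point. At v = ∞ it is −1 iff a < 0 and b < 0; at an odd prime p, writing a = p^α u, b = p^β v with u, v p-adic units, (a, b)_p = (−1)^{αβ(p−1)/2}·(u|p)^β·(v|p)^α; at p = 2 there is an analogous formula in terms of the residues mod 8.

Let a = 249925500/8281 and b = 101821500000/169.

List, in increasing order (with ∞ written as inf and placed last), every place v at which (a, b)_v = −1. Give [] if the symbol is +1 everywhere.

Mod squares: a ≡ 255, b ≡ 374. Check v ∈ {∞, 2, 3, 5, 7, 11, 13, 17}.
v=13: a=13^-2·(≡11), b=13^-2·(≡12) mod 13; (11|13)=-1, (12|13)=+1; (−1)^{-2·-2·6}·(-1)^-2·(+1)^-2 = +1.
v=2: v_2(a)=2, v_2(b)=5; units ≡ 7, 3 (mod 8); ε·ε+αω+βω = 1·1+2·1+5·0 ≡ 1  ⇒  (a,b)_2 = -1.
v=∞: 255 > 0 and 374 > 0  ⇒  (a,b)_∞ = +1.
v=17: a=17^1·(≡1), b=17^1·(≡10) mod 17; (1|17)=+1, (10|17)=-1; (−1)^{1·1·8}·(+1)^1·(-1)^1 = -1.
v=7: a=7^-2·(≡6), b=7^0·(≡3) mod 7; (6|7)=-1, (3|7)=-1; (−1)^{-2·0·3}·(-1)^0·(-1)^-2 = +1.
v=5: a=5^3·(≡4), b=5^6·(≡4) mod 5; (4|5)=+1, (4|5)=+1; (−1)^{3·6·2}·(+1)^6·(+1)^3 = +1.
v=3: a=3^5·(≡1), b=3^2·(≡2) mod 3; (1|3)=+1, (2|3)=-1; (−1)^{5·2·1}·(+1)^2·(-1)^5 = -1.
v=11: a=11^2·(≡7), b=11^3·(≡4) mod 11; (7|11)=-1, (4|11)=+1; (−1)^{2·3·5}·(-1)^3·(+1)^2 = -1.
(255, 374 / ℚ) ramifies at {2, 3, 11, 17}: a division algebra.

[2, 3, 11, 17]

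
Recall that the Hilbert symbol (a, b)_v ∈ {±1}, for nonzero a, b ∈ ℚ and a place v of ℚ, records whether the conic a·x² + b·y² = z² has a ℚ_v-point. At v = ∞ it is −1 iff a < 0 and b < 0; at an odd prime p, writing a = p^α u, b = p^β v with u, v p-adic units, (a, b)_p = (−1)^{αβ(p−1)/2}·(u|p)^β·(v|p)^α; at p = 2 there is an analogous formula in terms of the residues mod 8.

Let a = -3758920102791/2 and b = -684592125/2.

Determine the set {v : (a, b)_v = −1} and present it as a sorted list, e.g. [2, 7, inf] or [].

(a, b) ≡ (-782, -103530) mod (ℚ^×)²; places V = {2, 3, 5, 7, 17, 23, 29, ∞}.
(a,b)_29: α=2, u≡7; β=1, v≡21 (mod 29); (7|29)=+1, (21|29)=-1; sign (−1)^0·+1^1·-1^2 = +1.
(a,b)_23: α=3, u≡8; β=2, v≡8 (mod 23); (8|23)=+1, (8|23)=+1; sign (−1)^0·+1^2·+1^3 = +1.
(a,b)_5: α=0, u≡2; β=3, v≡4 (mod 5); (2|5)=-1, (4|5)=+1; sign (−1)^0·-1^3·+1^0 = -1.
(a,b)_2: α=-1, β=-1; u≡1, v≡3 (mod 8); ε(u)ε(v)=0·1, αω(v)=-1·1, βω(u)=-1·0; sum ≡ 1  ⇒  -1.
(a,b)_∞: sgn(-782)=−, sgn(-103530)=−, so -1.
(a,b)_3: α=2, u≡1; β=1, v≡2 (mod 3); (1|3)=+1, (2|3)=-1; sign (−1)^0·+1^1·-1^2 = +1.
(a,b)_7: α=4, u≡4; β=1, v≡4 (mod 7); (4|7)=+1, (4|7)=+1; sign (−1)^0·+1^1·+1^4 = +1.
(a,b)_17: α=1, u≡6; β=1, v≡1 (mod 17); (6|17)=-1, (1|17)=+1; sign (−1)^0·-1^1·+1^1 = -1.
(-782, -103530 / ℚ) ramifies at {2, 5, 17, ∞}: a division algebra.

[2, 5, 17, inf]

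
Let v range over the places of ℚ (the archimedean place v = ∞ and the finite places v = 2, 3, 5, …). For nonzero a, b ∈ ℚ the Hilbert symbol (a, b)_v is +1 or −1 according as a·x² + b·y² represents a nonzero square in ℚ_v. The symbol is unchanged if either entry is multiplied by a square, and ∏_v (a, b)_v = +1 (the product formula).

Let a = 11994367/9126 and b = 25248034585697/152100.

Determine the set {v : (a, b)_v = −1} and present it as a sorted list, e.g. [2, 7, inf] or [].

Mod squares: a ≡ 42, b ≡ 17. Check v ∈ {∞, 2, 3, 5, 7, 11, 13, 17, 19}.
v=7: a=7^3·(≡5), b=7^6·(≡5) mod 7; (5|7)=-1, (5|7)=-1; (−1)^{3·6·3}·(-1)^6·(-1)^3 = -1.
v=13: a=13^-2·(≡4), b=13^-2·(≡9) mod 13; (4|13)=+1, (9|13)=+1; (−1)^{-2·-2·6}·(+1)^-2·(+1)^-2 = +1.
v=5: a=5^0·(≡2), b=5^-2·(≡3) mod 5; (2|5)=-1, (3|5)=-1; (−1)^{0·-2·2}·(-1)^-2·(-1)^0 = +1.
v=2: v_2(a)=-1, v_2(b)=-2; units ≡ 5, 1 (mod 8); ε·ε+αω+βω = 0·0+-1·0+-2·1 ≡ 0  ⇒  (a,b)_2 = +1.
v=∞: 42 > 0 and 17 > 0  ⇒  (a,b)_∞ = +1.
v=3: a=3^-3·(≡2), b=3^-2·(≡2) mod 3; (2|3)=-1, (2|3)=-1; (−1)^{-3·-2·1}·(-1)^-2·(-1)^-3 = -1.
v=19: a=19^0·(≡11), b=19^2·(≡4) mod 19; (11|19)=+1, (4|19)=+1; (−1)^{0·2·9}·(+1)^2·(+1)^0 = +1.
v=11: a=11^2·(≡4), b=11^2·(≡7) mod 11; (4|11)=+1, (7|11)=-1; (−1)^{2·2·5}·(+1)^2·(-1)^2 = +1.
v=17: a=17^2·(≡15), b=17^3·(≡4) mod 17; (15|17)=+1, (4|17)=+1; (−1)^{2·3·8}·(+1)^3·(+1)^2 = +1.
(42, 17 / ℚ) ramifies at {3, 7}: a division algebra.

[3, 7]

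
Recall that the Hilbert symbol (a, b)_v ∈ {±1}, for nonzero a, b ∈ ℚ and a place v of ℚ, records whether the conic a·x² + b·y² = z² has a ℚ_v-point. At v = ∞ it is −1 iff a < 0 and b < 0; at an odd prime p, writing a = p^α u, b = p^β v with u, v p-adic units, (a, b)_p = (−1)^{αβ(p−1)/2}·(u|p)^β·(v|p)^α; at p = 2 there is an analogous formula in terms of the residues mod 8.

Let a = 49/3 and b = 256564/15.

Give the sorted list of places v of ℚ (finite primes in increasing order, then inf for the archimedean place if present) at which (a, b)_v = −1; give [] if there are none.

(a, b) ≡ (3, 19635) mod (ℚ^×)²; places V = {2, 3, 5, 7, 11, 17, ∞}.
(a,b)_3: α=-1, u≡1; β=-1, v≡2 (mod 3); (1|3)=+1, (2|3)=-1; sign (−1)^1·+1^-1·-1^-1 = +1.
(a,b)_∞: sgn(3)=+, sgn(19635)=+, so +1.
(a,b)_17: α=0, u≡5; β=1, v≡2 (mod 17); (5|17)=-1, (2|17)=+1; sign (−1)^0·-1^1·+1^0 = -1.
(a,b)_11: α=0, u≡9; β=1, v≡1 (mod 11); (9|11)=+1, (1|11)=+1; sign (−1)^0·+1^1·+1^0 = +1.
(a,b)_7: α=2, u≡5; β=3, v≡6 (mod 7); (5|7)=-1, (6|7)=-1; sign (−1)^0·-1^3·-1^2 = -1.
(a,b)_2: α=0, β=2; u≡3, v≡3 (mod 8); ε(u)ε(v)=1·1, αω(v)=0·1, βω(u)=2·1; sum ≡ 1  ⇒  -1.
(a,b)_5: α=0, u≡3; β=-1, v≡3 (mod 5); (3|5)=-1, (3|5)=-1; sign (−1)^0·-1^-1·-1^0 = -1.
(3, 19635 / ℚ) ramifies at {2, 5, 7, 17}: a division algebra.

[2, 5, 7, 17]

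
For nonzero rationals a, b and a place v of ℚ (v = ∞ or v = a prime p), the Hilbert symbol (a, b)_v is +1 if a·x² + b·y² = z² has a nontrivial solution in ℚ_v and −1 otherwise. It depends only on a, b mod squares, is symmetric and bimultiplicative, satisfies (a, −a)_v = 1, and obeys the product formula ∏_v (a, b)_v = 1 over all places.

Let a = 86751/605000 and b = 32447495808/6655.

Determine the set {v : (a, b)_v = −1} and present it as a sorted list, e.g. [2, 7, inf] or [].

Mod squares: a ≡ 238, b ≡ 24310. Check v ∈ {∞, 2, 3, 5, 7, 11, 13, 17}.
v=∞: 238 > 0 and 24310 > 0  ⇒  (a,b)_∞ = +1.
v=17: a=17^1·(≡5), b=17^3·(≡15) mod 17; (5|17)=-1, (15|17)=+1; (−1)^{1·3·8}·(-1)^3·(+1)^1 = -1.
v=13: a=13^0·(≡9), b=13^1·(≡5) mod 13; (9|13)=+1, (5|13)=-1; (−1)^{0·1·6}·(+1)^1·(-1)^0 = +1.
v=3: a=3^6·(≡1), b=3^4·(≡1) mod 3; (1|3)=+1, (1|3)=+1; (−1)^{6·4·1}·(+1)^4·(+1)^6 = +1.
v=5: a=5^-4·(≡2), b=5^-1·(≡3) mod 5; (2|5)=-1, (3|5)=-1; (−1)^{-4·-1·2}·(-1)^-1·(-1)^-4 = -1.
v=11: a=11^-2·(≡10), b=11^-3·(≡7) mod 11; (10|11)=-1, (7|11)=-1; (−1)^{-2·-3·5}·(-1)^-3·(-1)^-2 = -1.
v=2: v_2(a)=-3, v_2(b)=7; units ≡ 7, 3 (mod 8); ε·ε+αω+βω = 1·1+-3·1+7·0 ≡ 0  ⇒  (a,b)_2 = +1.
v=7: a=7^1·(≡6), b=7^2·(≡3) mod 7; (6|7)=-1, (3|7)=-1; (−1)^{1·2·3}·(-1)^2·(-1)^1 = -1.
|Ram(238, 24310)| = 4, even; anisotropic at {5, 7, 11, 17}.

[5, 7, 11, 17]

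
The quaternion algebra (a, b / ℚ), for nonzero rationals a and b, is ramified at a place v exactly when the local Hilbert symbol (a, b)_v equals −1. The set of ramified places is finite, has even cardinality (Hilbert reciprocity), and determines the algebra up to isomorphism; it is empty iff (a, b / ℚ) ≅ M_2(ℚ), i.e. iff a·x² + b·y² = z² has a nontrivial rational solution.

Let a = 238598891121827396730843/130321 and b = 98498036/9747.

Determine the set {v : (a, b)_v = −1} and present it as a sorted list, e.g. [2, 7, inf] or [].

[2, 29]

Mod squares: a ≡ 51987, b ≡ 1507623. Check v ∈ {∞, 2, 3, 7, 13, 19, 29, 31, 43}.
v=∞: 51987 > 0 and 1507623 > 0  ⇒  (a,b)_∞ = +1.
v=19: a=19^-4·(≡13), b=19^-2·(≡17) mod 19; (13|19)=-1, (17|19)=+1; (−1)^{-4·-2·9}·(-1)^-2·(+1)^-4 = +1.
v=13: a=13^3·(≡2), b=13^1·(≡6) mod 13; (2|13)=-1, (6|13)=-1; (−1)^{3·1·6}·(-1)^1·(-1)^3 = +1.
v=43: a=43^3·(≡32), b=43^1·(≡40) mod 43; (32|43)=-1, (40|43)=+1; (−1)^{3·1·21}·(-1)^1·(+1)^3 = +1.
v=3: a=3^3·(≡1), b=3^-3·(≡2) mod 3; (1|3)=+1, (2|3)=-1; (−1)^{3·-3·1}·(+1)^-3·(-1)^3 = +1.
v=7: a=7^4·(≡3), b=7^2·(≡3) mod 7; (3|7)=-1, (3|7)=-1; (−1)^{4·2·3}·(-1)^2·(-1)^4 = +1.
v=31: a=31^3·(≡30), b=31^1·(≡8) mod 31; (30|31)=-1, (8|31)=+1; (−1)^{3·1·15}·(-1)^1·(+1)^3 = +1.
v=2: v_2(a)=0, v_2(b)=2; units ≡ 3, 7 (mod 8); ε·ε+αω+βω = 1·1+0·0+2·1 ≡ 1  ⇒  (a,b)_2 = -1.
v=29: a=29^4·(≡18), b=29^1·(≡11) mod 29; (18|29)=-1, (11|29)=-1; (−1)^{4·1·14}·(-1)^1·(-1)^4 = -1.
(51987, 1507623 / ℚ) ramifies at {2, 29}: a division algebra.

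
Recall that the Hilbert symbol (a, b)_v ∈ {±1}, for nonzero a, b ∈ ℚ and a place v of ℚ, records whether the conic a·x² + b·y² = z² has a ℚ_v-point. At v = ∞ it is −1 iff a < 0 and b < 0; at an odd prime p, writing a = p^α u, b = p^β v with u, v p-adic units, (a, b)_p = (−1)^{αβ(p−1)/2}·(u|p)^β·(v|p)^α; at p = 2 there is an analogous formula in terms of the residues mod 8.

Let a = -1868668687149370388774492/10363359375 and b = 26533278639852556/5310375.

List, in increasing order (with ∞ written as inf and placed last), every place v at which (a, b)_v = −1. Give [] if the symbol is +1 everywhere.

[11, 19]

Mod squares: a ≡ -36465, b ≡ 285. Check v ∈ {∞, 2, 3, 5, 7, 11, 13, 17, 19, 23}.
v=∞: -36465 < 0 and 285 > 0  ⇒  (a,b)_∞ = +1.
v=17: a=17^-3·(≡6), b=17^-2·(≡8) mod 17; (6|17)=-1, (8|17)=+1; (−1)^{-3·-2·8}·(-1)^-2·(+1)^-3 = +1.
v=19: a=19^4·(≡13), b=19^3·(≡12) mod 19; (13|19)=-1, (12|19)=-1; (−1)^{4·3·9}·(-1)^3·(-1)^4 = -1.
v=7: a=7^2·(≡3), b=7^-2·(≡5) mod 7; (3|7)=-1, (5|7)=-1; (−1)^{2·-2·3}·(-1)^-2·(-1)^2 = +1.
v=5: a=5^-7·(≡3), b=5^-3·(≡2) mod 5; (3|5)=-1, (2|5)=-1; (−1)^{-7·-3·2}·(-1)^-3·(-1)^-7 = +1.
v=13: a=13^5·(≡4), b=13^4·(≡4) mod 13; (4|13)=+1, (4|13)=+1; (−1)^{5·4·6}·(+1)^4·(+1)^5 = +1.
v=11: a=11^3·(≡6), b=11^2·(≡8) mod 11; (6|11)=-1, (8|11)=-1; (−1)^{3·2·5}·(-1)^2·(-1)^3 = -1.
v=23: a=23^6·(≡2), b=23^4·(≡16) mod 23; (2|23)=+1, (16|23)=+1; (−1)^{6·4·11}·(+1)^4·(+1)^6 = +1.
v=2: v_2(a)=2, v_2(b)=2; units ≡ 7, 5 (mod 8); ε·ε+αω+βω = 1·0+2·1+2·0 ≡ 0  ⇒  (a,b)_2 = +1.
v=3: a=3^-3·(≡1), b=3^-1·(≡2) mod 3; (1|3)=+1, (2|3)=-1; (−1)^{-3·-1·1}·(+1)^-1·(-1)^-3 = +1.
|Ram(-36465, 285)| = 2, even; anisotropic at {11, 19}.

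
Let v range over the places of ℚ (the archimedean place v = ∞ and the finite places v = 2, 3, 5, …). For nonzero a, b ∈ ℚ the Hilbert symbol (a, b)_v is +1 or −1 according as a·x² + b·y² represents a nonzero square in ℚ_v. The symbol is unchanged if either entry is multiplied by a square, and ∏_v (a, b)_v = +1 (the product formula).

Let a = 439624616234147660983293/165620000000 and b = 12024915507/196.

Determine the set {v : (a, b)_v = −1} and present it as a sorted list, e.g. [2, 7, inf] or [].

[5, 11, 17, 37]

(a, b) ≡ (103785, 187) mod (ℚ^×)²; places V = {2, 3, 5, 7, 11, 13, 17, 31, 37, ∞}.
(a,b)_5: α=-7, u≡3; β=0, v≡2 (mod 5); (3|5)=-1, (2|5)=-1; sign (−1)^0·-1^0·-1^-7 = -1.
(a,b)_17: α=3, u≡13; β=1, v≡6 (mod 17); (13|17)=+1, (6|17)=-1; sign (−1)^0·+1^1·-1^3 = -1.
(a,b)_11: α=7, u≡10; β=3, v≡6 (mod 11); (10|11)=-1, (6|11)=-1; sign (−1)^1·-1^3·-1^7 = -1.
(a,b)_∞: sgn(103785)=+, sgn(187)=+, so +1.
(a,b)_37: α=1, u≡16; β=0, v≡35 (mod 37); (16|37)=+1, (35|37)=-1; sign (−1)^0·+1^0·-1^1 = -1.
(a,b)_31: α=2, u≡2; β=0, v≡10 (mod 31); (2|31)=+1, (10|31)=+1; sign (−1)^0·+1^0·+1^2 = +1.
(a,b)_2: α=-8, β=-2; u≡1, v≡3 (mod 8); ε(u)ε(v)=0·1, αω(v)=-8·1, βω(u)=-2·0; sum ≡ 0  ⇒  +1.
(a,b)_13: α=-2, u≡11; β=0, v≡7 (mod 13); (11|13)=-1, (7|13)=-1; sign (−1)^0·-1^0·-1^-2 = +1.
(a,b)_3: α=17, u≡2; β=12, v≡1 (mod 3); (2|3)=-1, (1|3)=+1; sign (−1)^0·-1^12·+1^17 = +1.
(a,b)_7: α=-2, u≡3; β=-2, v≡6 (mod 7); (3|7)=-1, (6|7)=-1; sign (−1)^0·-1^-2·-1^-2 = +1.
Ram(103785, 187) = {5, 11, 17, 37}; no ℚ_5-point on the conic.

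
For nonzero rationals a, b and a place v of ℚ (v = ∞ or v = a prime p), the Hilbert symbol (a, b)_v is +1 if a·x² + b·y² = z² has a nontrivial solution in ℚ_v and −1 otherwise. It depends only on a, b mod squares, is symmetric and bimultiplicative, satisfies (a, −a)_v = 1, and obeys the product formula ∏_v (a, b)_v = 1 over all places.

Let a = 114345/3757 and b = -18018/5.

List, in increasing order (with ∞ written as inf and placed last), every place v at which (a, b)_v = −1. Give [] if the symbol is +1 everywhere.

[2, 7]

(a, b) ≡ (1365, -10010) mod (ℚ^×)²; places V = {2, 3, 5, 7, 11, 13, 17, ∞}.
(a,b)_11: α=2, u≡9; β=1, v≡9 (mod 11); (9|11)=+1, (9|11)=+1; sign (−1)^0·+1^1·+1^2 = +1.
(a,b)_∞: sgn(1365)=+, sgn(-10010)=−, so +1.
(a,b)_5: α=1, u≡2; β=-1, v≡2 (mod 5); (2|5)=-1, (2|5)=-1; sign (−1)^0·-1^-1·-1^1 = +1.
(a,b)_13: α=-1, u≡12; β=1, v≡1 (mod 13); (12|13)=+1, (1|13)=+1; sign (−1)^0·+1^1·+1^-1 = +1.
(a,b)_17: α=-2, u≡12; β=0, v≡14 (mod 17); (12|17)=-1, (14|17)=-1; sign (−1)^0·-1^0·-1^-2 = +1.
(a,b)_3: α=3, u≡2; β=2, v≡1 (mod 3); (2|3)=-1, (1|3)=+1; sign (−1)^0·-1^2·+1^3 = +1.
(a,b)_7: α=1, u≡5; β=1, v≡6 (mod 7); (5|7)=-1, (6|7)=-1; sign (−1)^1·-1^1·-1^1 = -1.
(a,b)_2: α=0, β=1; u≡5, v≡3 (mod 8); ε(u)ε(v)=0·1, αω(v)=0·1, βω(u)=1·1; sum ≡ 1  ⇒  -1.
Ram(1365, -10010) = {2, 7}; no ℚ_2-point on the conic.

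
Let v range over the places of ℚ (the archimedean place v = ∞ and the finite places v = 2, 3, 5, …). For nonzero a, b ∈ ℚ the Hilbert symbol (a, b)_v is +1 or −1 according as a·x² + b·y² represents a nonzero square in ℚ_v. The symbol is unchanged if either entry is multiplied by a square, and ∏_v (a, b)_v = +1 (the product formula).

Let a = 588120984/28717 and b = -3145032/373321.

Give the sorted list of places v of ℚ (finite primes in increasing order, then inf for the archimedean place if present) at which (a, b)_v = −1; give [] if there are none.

[2, 13]

(a, b) ≡ (4862, -2) mod (ℚ^×)²; places V = {2, 3, 11, 13, 17, 19, 47, ∞}.
(a,b)_47: α=-2, u≡16; β=-2, v≡41 (mod 47); (16|47)=+1, (41|47)=-1; sign (−1)^0·+1^-2·-1^-2 = +1.
(a,b)_19: α=2, u≡1; β=2, v≡1 (mod 19); (1|19)=+1, (1|19)=+1; sign (−1)^0·+1^2·+1^2 = +1.
(a,b)_3: α=2, u≡2; β=2, v≡1 (mod 3); (2|3)=-1, (1|3)=+1; sign (−1)^0·-1^2·+1^2 = +1.
(a,b)_17: α=1, u≡3; β=0, v≡2 (mod 17); (3|17)=-1, (2|17)=+1; sign (−1)^0·-1^0·+1^1 = +1.
(a,b)_13: α=-1, u≡4; β=-2, v≡7 (mod 13); (4|13)=+1, (7|13)=-1; sign (−1)^0·+1^-2·-1^-1 = -1.
(a,b)_2: α=3, β=3; u≡7, v≡7 (mod 8); ε(u)ε(v)=1·1, αω(v)=3·0, βω(u)=3·0; sum ≡ 1  ⇒  -1.
(a,b)_11: α=3, u≡7; β=2, v≡4 (mod 11); (7|11)=-1, (4|11)=+1; sign (−1)^0·-1^2·+1^3 = +1.
(a,b)_∞: sgn(4862)=+, sgn(-2)=−, so +1.
Ram(4862, -2) = {2, 13}; no ℚ_2-point on the conic.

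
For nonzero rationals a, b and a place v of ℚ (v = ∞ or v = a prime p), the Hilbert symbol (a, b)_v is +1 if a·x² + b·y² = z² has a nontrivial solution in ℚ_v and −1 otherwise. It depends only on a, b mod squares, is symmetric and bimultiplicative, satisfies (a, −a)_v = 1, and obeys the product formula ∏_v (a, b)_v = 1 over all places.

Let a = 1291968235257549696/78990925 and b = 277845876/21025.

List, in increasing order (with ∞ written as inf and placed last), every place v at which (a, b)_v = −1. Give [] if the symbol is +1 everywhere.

[2, 23, 37, 43]

Mod squares: a ≡ 598, b ≡ 17501. Check v ∈ {∞, 2, 3, 5, 7, 11, 13, 17, 19, 23, 29, 37, 43}.
v=29: a=29^-2·(≡18), b=29^-2·(≡27) mod 29; (18|29)=-1, (27|29)=-1; (−1)^{-2·-2·14}·(-1)^-2·(-1)^-2 = +1.
v=23: a=23^1·(≡6), b=23^0·(≡19) mod 23; (6|23)=+1, (19|23)=-1; (−1)^{1·0·11}·(+1)^0·(-1)^1 = -1.
v=3: a=3^4·(≡1), b=3^4·(≡2) mod 3; (1|3)=+1, (2|3)=-1; (−1)^{4·4·1}·(+1)^4·(-1)^4 = +1.
v=19: a=19^2·(≡4), b=19^0·(≡2) mod 19; (4|19)=+1, (2|19)=-1; (−1)^{2·0·9}·(+1)^0·(-1)^2 = +1.
v=∞: 598 > 0 and 17501 > 0  ⇒  (a,b)_∞ = +1.
v=5: a=5^-2·(≡3), b=5^-2·(≡1) mod 5; (3|5)=-1, (1|5)=+1; (−1)^{-2·-2·2}·(-1)^-2·(+1)^-2 = +1.
v=43: a=43^2·(≡5), b=43^1·(≡39) mod 43; (5|43)=-1, (39|43)=-1; (−1)^{2·1·21}·(-1)^1·(-1)^2 = -1.
v=2: v_2(a)=7, v_2(b)=2; units ≡ 3, 5 (mod 8); ε·ε+αω+βω = 1·0+7·1+2·1 ≡ 1  ⇒  (a,b)_2 = -1.
v=17: a=17^-2·(≡10), b=17^0·(≡4) mod 17; (10|17)=-1, (4|17)=+1; (−1)^{-2·0·8}·(-1)^0·(+1)^-2 = +1.
v=37: a=37^2·(≡31), b=37^1·(≡22) mod 37; (31|37)=-1, (22|37)=-1; (−1)^{2·1·18}·(-1)^1·(-1)^2 = -1.
v=11: a=11^2·(≡4), b=11^1·(≡8) mod 11; (4|11)=+1, (8|11)=-1; (−1)^{2·1·5}·(+1)^1·(-1)^2 = +1.
v=13: a=13^-1·(≡11), b=13^0·(≡12) mod 13; (11|13)=-1, (12|13)=+1; (−1)^{-1·0·6}·(-1)^0·(+1)^-1 = +1.
v=7: a=7^2·(≡6), b=7^2·(≡4) mod 7; (6|7)=-1, (4|7)=+1; (−1)^{2·2·3}·(-1)^2·(+1)^2 = +1.
|Ram(598, 17501)| = 4, even; anisotropic at {2, 23, 37, 43}.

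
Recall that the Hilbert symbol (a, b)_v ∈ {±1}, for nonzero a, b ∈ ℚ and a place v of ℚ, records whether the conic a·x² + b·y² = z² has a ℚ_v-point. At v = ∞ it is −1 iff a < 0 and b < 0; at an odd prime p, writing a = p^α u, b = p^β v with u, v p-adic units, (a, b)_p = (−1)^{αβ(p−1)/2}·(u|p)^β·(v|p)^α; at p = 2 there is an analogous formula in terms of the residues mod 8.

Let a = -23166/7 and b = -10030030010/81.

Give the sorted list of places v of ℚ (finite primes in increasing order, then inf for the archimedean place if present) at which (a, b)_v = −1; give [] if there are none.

Mod squares: a ≡ -2002, b ≡ -10010. Check v ∈ {∞, 2, 3, 5, 7, 11, 13}.
v=7: a=7^-1·(≡4), b=7^3·(≡6) mod 7; (4|7)=+1, (6|7)=-1; (−1)^{-1·3·3}·(+1)^3·(-1)^-1 = +1.
v=2: v_2(a)=1, v_2(b)=1; units ≡ 7, 3 (mod 8); ε·ε+αω+βω = 1·1+1·1+1·0 ≡ 0  ⇒  (a,b)_2 = +1.
v=3: a=3^4·(≡2), b=3^-4·(≡1) mod 3; (2|3)=-1, (1|3)=+1; (−1)^{4·-4·1}·(-1)^-4·(+1)^4 = +1.
v=5: a=5^0·(≡2), b=5^1·(≡3) mod 5; (2|5)=-1, (3|5)=-1; (−1)^{0·1·2}·(-1)^1·(-1)^0 = -1.
v=13: a=13^1·(≡11), b=13^3·(≡12) mod 13; (11|13)=-1, (12|13)=+1; (−1)^{1·3·6}·(-1)^3·(+1)^1 = -1.
v=∞: -2002 < 0 and -10010 < 0  ⇒  (a,b)_∞ = -1.
v=11: a=11^1·(≡4), b=11^3·(≡4) mod 11; (4|11)=+1, (4|11)=+1; (−1)^{1·3·5}·(+1)^3·(+1)^1 = -1.
|Ram(-2002, -10010)| = 4, even; anisotropic at {5, 11, 13, ∞}.

[5, 11, 13, inf]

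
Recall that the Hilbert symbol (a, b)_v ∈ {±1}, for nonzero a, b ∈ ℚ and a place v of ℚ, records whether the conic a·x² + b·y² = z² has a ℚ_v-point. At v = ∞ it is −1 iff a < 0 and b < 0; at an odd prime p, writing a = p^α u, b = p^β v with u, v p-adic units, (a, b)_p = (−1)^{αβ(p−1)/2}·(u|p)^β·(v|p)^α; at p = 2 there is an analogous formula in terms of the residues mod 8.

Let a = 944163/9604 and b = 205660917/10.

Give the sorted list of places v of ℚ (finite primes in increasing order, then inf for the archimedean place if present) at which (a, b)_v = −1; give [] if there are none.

(a, b) ≡ (3, 3570) mod (ℚ^×)²; places V = {2, 3, 5, 7, 11, 17, 23, ∞}.
(a,b)_3: α=3, u≡1; β=3, v≡2 (mod 3); (1|3)=+1, (2|3)=-1; sign (−1)^1·+1^3·-1^3 = +1.
(a,b)_11: α=2, u≡4; β=2, v≡10 (mod 11); (4|11)=+1, (10|11)=-1; sign (−1)^0·+1^2·-1^2 = +1.
(a,b)_∞: sgn(3)=+, sgn(3570)=+, so +1.
(a,b)_5: α=0, u≡2; β=-1, v≡1 (mod 5); (2|5)=-1, (1|5)=+1; sign (−1)^0·-1^-1·+1^0 = -1.
(a,b)_17: α=2, u≡14; β=1, v≡11 (mod 17); (14|17)=-1, (11|17)=-1; sign (−1)^0·-1^1·-1^2 = -1.
(a,b)_23: α=0, u≡1; β=2, v≡5 (mod 23); (1|23)=+1, (5|23)=-1; sign (−1)^0·+1^2·-1^0 = +1.
(a,b)_7: α=-4, u≡6; β=1, v≡6 (mod 7); (6|7)=-1, (6|7)=-1; sign (−1)^0·-1^1·-1^-4 = -1.
(a,b)_2: α=-2, β=-1; u≡3, v≡1 (mod 8); ε(u)ε(v)=1·0, αω(v)=-2·0, βω(u)=-1·1; sum ≡ 1  ⇒  -1.
Ram(3, 3570) = {2, 5, 7, 17}; no ℚ_2-point on the conic.

[2, 5, 7, 17]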